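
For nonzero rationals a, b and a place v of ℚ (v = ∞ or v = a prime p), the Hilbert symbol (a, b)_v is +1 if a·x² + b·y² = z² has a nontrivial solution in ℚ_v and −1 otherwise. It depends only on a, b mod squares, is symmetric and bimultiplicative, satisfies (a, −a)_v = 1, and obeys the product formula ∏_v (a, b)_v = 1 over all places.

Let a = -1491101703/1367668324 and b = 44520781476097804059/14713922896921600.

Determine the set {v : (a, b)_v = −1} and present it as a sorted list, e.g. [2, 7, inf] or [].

[13, 19]

Mod squares: a ≡ -247, b ≡ 19. Check v ∈ {∞, 2, 3, 5, 7, 11, 13, 19, 23, 41, 47}.
v=3: a=3^6·(≡2), b=3^4·(≡1) mod 3; (2|3)=-1, (1|3)=+1; (−1)^{6·4·1}·(-1)^4·(+1)^6 = +1.
v=23: a=23^0·(≡1), b=23^2·(≡7) mod 23; (1|23)=+1, (7|23)=-1; (−1)^{0·2·11}·(+1)^2·(-1)^0 = +1.
v=19: a=19^1·(≡1), b=19^3·(≡9) mod 19; (1|19)=+1, (9|19)=+1; (−1)^{1·3·9}·(+1)^3·(+1)^1 = -1.
v=13: a=13^3·(≡2), b=13^4·(≡6) mod 13; (2|13)=-1, (6|13)=-1; (−1)^{3·4·6}·(-1)^4·(-1)^3 = -1.
v=11: a=11^-2·(≡6), b=11^-2·(≡8) mod 11; (6|11)=-1, (8|11)=-1; (−1)^{-2·-2·5}·(-1)^-2·(-1)^-2 = +1.
v=47: a=47^0·(≡20), b=47^2·(≡10) mod 47; (20|47)=-1, (10|47)=-1; (−1)^{0·2·23}·(-1)^2·(-1)^0 = +1.
v=∞: -247 < 0 and 19 > 0  ⇒  (a,b)_∞ = +1.
v=5: a=5^0·(≡3), b=5^-2·(≡1) mod 5; (3|5)=-1, (1|5)=+1; (−1)^{0·-2·2}·(-1)^-2·(+1)^0 = +1.
v=7: a=7^2·(≡5), b=7^4·(≡3) mod 7; (5|7)=-1, (3|7)=-1; (−1)^{2·4·3}·(-1)^4·(-1)^2 = +1.
v=41: a=41^-4·(≡37), b=41^-6·(≡28) mod 41; (37|41)=+1, (28|41)=-1; (−1)^{-4·-6·20}·(+1)^-6·(-1)^-4 = +1.
v=2: v_2(a)=-2, v_2(b)=-10; units ≡ 1, 3 (mod 8); ε·ε+αω+βω = 0·1+-2·1+-10·0 ≡ 0  ⇒  (a,b)_2 = +1.
|Ram(-247, 19)| = 2, even; anisotropic at {13, 19}.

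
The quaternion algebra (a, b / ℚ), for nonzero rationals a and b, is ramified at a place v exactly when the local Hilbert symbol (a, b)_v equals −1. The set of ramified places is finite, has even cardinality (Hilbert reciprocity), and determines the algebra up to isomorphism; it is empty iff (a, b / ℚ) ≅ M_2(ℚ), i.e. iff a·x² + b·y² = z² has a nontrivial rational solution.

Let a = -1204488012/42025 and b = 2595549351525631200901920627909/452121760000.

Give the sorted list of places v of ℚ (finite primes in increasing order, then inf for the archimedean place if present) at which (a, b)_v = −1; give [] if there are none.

(a, b) ≡ (-36363, 341) mod (ℚ^×)²; places V = {2, 3, 5, 7, 11, 13, 17, 19, 23, 31, 41, ∞}.
(a,b)_19: α=0, u≡12; β=2, v≡12 (mod 19); (12|19)=-1, (12|19)=-1; sign (−1)^0·-1^2·-1^0 = +1.
(a,b)_7: α=2, u≡2; β=4, v≡6 (mod 7); (2|7)=+1, (6|7)=-1; sign (−1)^0·+1^4·-1^2 = +1.
(a,b)_41: α=-2, u≡1; β=-4, v≡29 (mod 41); (1|41)=+1, (29|41)=-1; sign (−1)^0·+1^-4·-1^-2 = +1.
(a,b)_3: α=1, u≡2; β=4, v≡2 (mod 3); (2|3)=-1, (2|3)=-1; sign (−1)^0·-1^4·-1^1 = -1.
(a,b)_2: α=2, β=-8; u≡5, v≡5 (mod 8); ε(u)ε(v)=0·0, αω(v)=2·1, βω(u)=-8·1; sum ≡ 0  ⇒  +1.
(a,b)_11: α=0, u≡4; β=1, v≡1 (mod 11); (4|11)=+1, (1|11)=+1; sign (−1)^0·+1^1·+1^0 = +1.
(a,b)_5: α=-2, u≡3; β=-4, v≡4 (mod 5); (3|5)=-1, (4|5)=+1; sign (−1)^0·-1^-4·+1^-2 = +1.
(a,b)_13: α=2, u≡7; β=6, v≡9 (mod 13); (7|13)=-1, (9|13)=+1; sign (−1)^0·-1^6·+1^2 = +1.
(a,b)_23: α=1, u≡6; β=4, v≡14 (mod 23); (6|23)=+1, (14|23)=-1; sign (−1)^0·+1^4·-1^1 = -1.
(a,b)_∞: sgn(-36363)=−, sgn(341)=+, so +1.
(a,b)_31: α=1, u≡4; β=3, v≡15 (mod 31); (4|31)=+1, (15|31)=-1; sign (−1)^1·+1^3·-1^1 = +1.
(a,b)_17: α=1, u≡7; β=4, v≡9 (mod 17); (7|17)=-1, (9|17)=+1; sign (−1)^0·-1^4·+1^1 = +1.
Ram(-36363, 341) = {3, 23}; no ℚ_3-point on the conic.

[3, 23]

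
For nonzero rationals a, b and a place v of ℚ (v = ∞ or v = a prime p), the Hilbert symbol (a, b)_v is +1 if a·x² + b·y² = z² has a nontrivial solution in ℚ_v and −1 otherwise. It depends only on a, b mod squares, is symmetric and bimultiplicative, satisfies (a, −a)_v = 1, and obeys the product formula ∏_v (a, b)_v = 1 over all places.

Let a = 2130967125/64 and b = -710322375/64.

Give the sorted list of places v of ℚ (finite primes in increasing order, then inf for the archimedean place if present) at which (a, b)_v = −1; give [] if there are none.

Mod squares: a ≡ 193285, b ≡ -579855. Check v ∈ {∞, 2, 3, 5, 7, 29, 31, 43}.
v=43: a=43^1·(≡35), b=43^1·(≡17) mod 43; (35|43)=+1, (17|43)=+1; (−1)^{1·1·21}·(+1)^1·(+1)^1 = -1.
v=∞: 193285 > 0 and -579855 < 0  ⇒  (a,b)_∞ = +1.
v=7: a=7^2·(≡1), b=7^2·(≡2) mod 7; (1|7)=+1, (2|7)=+1; (−1)^{2·2·3}·(+1)^2·(+1)^2 = +1.
v=31: a=31^1·(≡9), b=31^1·(≡28) mod 31; (9|31)=+1, (28|31)=+1; (−1)^{1·1·15}·(+1)^1·(+1)^1 = -1.
v=3: a=3^2·(≡1), b=3^1·(≡2) mod 3; (1|3)=+1, (2|3)=-1; (−1)^{2·1·1}·(+1)^1·(-1)^2 = +1.
v=5: a=5^3·(≡3), b=5^3·(≡4) mod 5; (3|5)=-1, (4|5)=+1; (−1)^{3·3·2}·(-1)^3·(+1)^3 = -1.
v=2: v_2(a)=-6, v_2(b)=-6; units ≡ 5, 1 (mod 8); ε·ε+αω+βω = 0·0+-6·0+-6·1 ≡ 0  ⇒  (a,b)_2 = +1.
v=29: a=29^1·(≡20), b=29^1·(≡3) mod 29; (20|29)=+1, (3|29)=-1; (−1)^{1·1·14}·(+1)^1·(-1)^1 = -1.
(193285, -579855 / ℚ) ramifies at {5, 29, 31, 43}: a division algebra.

[5, 29, 31, 43]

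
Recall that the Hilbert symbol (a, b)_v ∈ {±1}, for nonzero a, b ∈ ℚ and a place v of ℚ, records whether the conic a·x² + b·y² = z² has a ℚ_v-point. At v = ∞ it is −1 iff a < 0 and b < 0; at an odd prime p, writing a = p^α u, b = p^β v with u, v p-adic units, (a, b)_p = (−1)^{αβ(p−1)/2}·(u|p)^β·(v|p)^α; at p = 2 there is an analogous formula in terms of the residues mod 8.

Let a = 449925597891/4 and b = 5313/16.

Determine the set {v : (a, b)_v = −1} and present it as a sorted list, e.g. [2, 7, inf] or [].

Mod squares: a ≡ 1771, b ≡ 5313. Check v ∈ {∞, 2, 3, 7, 11, 23}.
v=∞: 1771 > 0 and 5313 > 0  ⇒  (a,b)_∞ = +1.
v=7: a=7^3·(≡1), b=7^1·(≡5) mod 7; (1|7)=+1, (5|7)=-1; (−1)^{3·1·3}·(+1)^1·(-1)^3 = +1.
v=23: a=23^3·(≡18), b=23^1·(≡13) mod 23; (18|23)=+1, (13|23)=+1; (−1)^{3·1·11}·(+1)^1·(+1)^3 = -1.
v=2: v_2(a)=-2, v_2(b)=-4; units ≡ 3, 1 (mod 8); ε·ε+αω+βω = 1·0+-2·0+-4·1 ≡ 0  ⇒  (a,b)_2 = +1.
v=3: a=3^4·(≡1), b=3^1·(≡1) mod 3; (1|3)=+1, (1|3)=+1; (−1)^{4·1·1}·(+1)^1·(+1)^4 = +1.
v=11: a=11^3·(≡2), b=11^1·(≡2) mod 11; (2|11)=-1, (2|11)=-1; (−1)^{3·1·5}·(-1)^1·(-1)^3 = -1.
Ram(1771, 5313) = {11, 23}; no ℚ_11-point on the conic.

[11, 23]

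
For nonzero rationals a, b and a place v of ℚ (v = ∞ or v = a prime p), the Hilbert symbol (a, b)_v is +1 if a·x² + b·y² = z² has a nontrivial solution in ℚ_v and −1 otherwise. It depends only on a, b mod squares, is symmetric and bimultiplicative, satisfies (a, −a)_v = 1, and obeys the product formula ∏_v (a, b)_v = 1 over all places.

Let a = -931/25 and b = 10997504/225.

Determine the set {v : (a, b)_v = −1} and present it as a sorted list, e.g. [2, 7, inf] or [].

[]

(a, b) ≡ (-19, 119) mod (ℚ^×)²; places V = {2, 3, 5, 7, 17, 19, ∞}.
(a,b)_∞: sgn(-19)=−, sgn(119)=+, so +1.
(a,b)_5: α=-2, u≡4; β=-2, v≡1 (mod 5); (4|5)=+1, (1|5)=+1; sign (−1)^0·+1^-2·+1^-2 = +1.
(a,b)_19: α=1, u≡14; β=2, v≡4 (mod 19); (14|19)=-1, (4|19)=+1; sign (−1)^0·-1^2·+1^1 = +1.
(a,b)_3: α=0, u≡2; β=-2, v≡2 (mod 3); (2|3)=-1, (2|3)=-1; sign (−1)^0·-1^-2·-1^0 = +1.
(a,b)_2: α=0, β=8; u≡5, v≡7 (mod 8); ε(u)ε(v)=0·1, αω(v)=0·0, βω(u)=8·1; sum ≡ 0  ⇒  +1.
(a,b)_7: α=2, u≡4; β=1, v≡6 (mod 7); (4|7)=+1, (6|7)=-1; sign (−1)^0·+1^1·-1^2 = +1.
(a,b)_17: α=0, u≡9; β=1, v≡7 (mod 17); (9|17)=+1, (7|17)=-1; sign (−1)^0·+1^1·-1^0 = +1.
Every local symbol is +1, so the conic -19·x² + 119·y² = z² has ℚ_v-points for all v and hence a ℚ-point; (a, b / ℚ) ≅ M_2(ℚ).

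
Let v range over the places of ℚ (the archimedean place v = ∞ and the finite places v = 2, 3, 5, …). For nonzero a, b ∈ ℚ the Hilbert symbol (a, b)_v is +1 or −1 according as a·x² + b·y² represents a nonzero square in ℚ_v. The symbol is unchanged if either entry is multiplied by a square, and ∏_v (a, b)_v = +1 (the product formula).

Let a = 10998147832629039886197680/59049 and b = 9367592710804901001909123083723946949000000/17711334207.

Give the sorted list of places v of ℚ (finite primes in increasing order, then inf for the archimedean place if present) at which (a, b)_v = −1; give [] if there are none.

(a, b) ≡ (12155, 323323) mod (ℚ^×)²; places V = {2, 3, 5, 7, 11, 13, 17, 19, 23, 41, ∞}.
(a,b)_11: α=5, u≡4; β=7, v≡1 (mod 11); (4|11)=+1, (1|11)=+1; sign (−1)^1·+1^7·+1^5 = -1.
(a,b)_7: α=0, u≡5; β=-1, v≡6 (mod 7); (5|7)=-1, (6|7)=-1; sign (−1)^0·-1^-1·-1^0 = -1.
(a,b)_23: α=0, u≡20; β=-2, v≡3 (mod 23); (20|23)=-1, (3|23)=+1; sign (−1)^0·-1^-2·+1^0 = +1.
(a,b)_3: α=-10, u≡2; β=-14, v≡1 (mod 3); (2|3)=-1, (1|3)=+1; sign (−1)^0·-1^-14·+1^-10 = +1.
(a,b)_13: α=3, u≡10; β=5, v≡5 (mod 13); (10|13)=+1, (5|13)=-1; sign (−1)^0·+1^5·-1^3 = -1.
(a,b)_2: α=4, β=6; u≡3, v≡3 (mod 8); ε(u)ε(v)=1·1, αω(v)=4·1, βω(u)=6·1; sum ≡ 1  ⇒  -1.
(a,b)_17: α=3, u≡4; β=5, v≡8 (mod 17); (4|17)=+1, (8|17)=+1; sign (−1)^0·+1^5·+1^3 = +1.
(a,b)_41: α=2, u≡15; β=4, v≡22 (mod 41); (15|41)=-1, (22|41)=-1; sign (−1)^0·-1^4·-1^2 = +1.
(a,b)_19: α=6, u≡8; β=9, v≡3 (mod 19); (8|19)=-1, (3|19)=-1; sign (−1)^0·-1^9·-1^6 = -1.
(a,b)_∞: sgn(12155)=+, sgn(323323)=+, so +1.
(a,b)_5: α=1, u≡4; β=6, v≡3 (mod 5); (4|5)=+1, (3|5)=-1; sign (−1)^0·+1^6·-1^1 = -1.
Ram(12155, 323323) = {2, 5, 7, 11, 13, 19}; no ℚ_2-point on the conic.

[2, 5, 7, 11, 13, 19]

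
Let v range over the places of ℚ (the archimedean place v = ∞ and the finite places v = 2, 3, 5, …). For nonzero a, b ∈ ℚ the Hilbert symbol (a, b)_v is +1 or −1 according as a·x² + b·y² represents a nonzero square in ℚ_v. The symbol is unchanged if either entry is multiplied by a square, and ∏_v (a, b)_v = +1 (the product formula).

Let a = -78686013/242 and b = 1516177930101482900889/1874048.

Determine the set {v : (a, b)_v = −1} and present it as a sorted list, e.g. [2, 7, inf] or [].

[2, 7]

Mod squares: a ≡ -2346, b ≡ 322. Check v ∈ {∞, 2, 3, 7, 11, 13, 17, 23, 37}.
v=11: a=11^-2·(≡6), b=11^-4·(≡3) mod 11; (6|11)=-1, (3|11)=+1; (−1)^{-2·-4·5}·(-1)^-4·(+1)^-2 = +1.
v=3: a=3^1·(≡1), b=3^4·(≡1) mod 3; (1|3)=+1, (1|3)=+1; (−1)^{1·4·1}·(+1)^4·(+1)^1 = +1.
v=13: a=13^0·(≡11), b=13^2·(≡4) mod 13; (11|13)=-1, (4|13)=+1; (−1)^{0·2·6}·(-1)^2·(+1)^0 = +1.
v=∞: -2346 < 0 and 322 > 0  ⇒  (a,b)_∞ = +1.
v=2: v_2(a)=-1, v_2(b)=-7; units ≡ 3, 1 (mod 8); ε·ε+αω+βω = 1·0+-1·0+-7·1 ≡ 1  ⇒  (a,b)_2 = -1.
v=23: a=23^1·(≡8), b=23^3·(≡19) mod 23; (8|23)=+1, (19|23)=-1; (−1)^{1·3·11}·(+1)^3·(-1)^1 = +1.
v=17: a=17^1·(≡13), b=17^2·(≡15) mod 17; (13|17)=+1, (15|17)=+1; (−1)^{1·2·8}·(+1)^2·(+1)^1 = +1.
v=37: a=37^2·(≡14), b=37^4·(≡4) mod 37; (14|37)=-1, (4|37)=+1; (−1)^{2·4·18}·(-1)^4·(+1)^2 = +1.
v=7: a=7^2·(≡3), b=7^5·(≡2) mod 7; (3|7)=-1, (2|7)=+1; (−1)^{2·5·3}·(-1)^5·(+1)^2 = -1.
|Ram(-2346, 322)| = 2, even; anisotropic at {2, 7}.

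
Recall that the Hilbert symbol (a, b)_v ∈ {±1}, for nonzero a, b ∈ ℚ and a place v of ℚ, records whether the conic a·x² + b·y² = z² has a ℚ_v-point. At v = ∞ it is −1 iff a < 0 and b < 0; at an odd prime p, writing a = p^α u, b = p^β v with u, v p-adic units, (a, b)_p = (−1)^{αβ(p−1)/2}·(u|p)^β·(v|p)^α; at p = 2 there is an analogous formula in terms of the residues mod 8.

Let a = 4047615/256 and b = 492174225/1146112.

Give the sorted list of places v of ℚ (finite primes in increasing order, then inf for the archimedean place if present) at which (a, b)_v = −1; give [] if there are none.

[5, 13, 17, 37]

(a, b) ≡ (449735, 37) mod (ℚ^×)²; places V = {2, 3, 5, 11, 13, 17, 29, 37, ∞}.
(a,b)_3: α=2, u≡2; β=4, v≡1 (mod 3); (2|3)=-1, (1|3)=+1; sign (−1)^0·-1^4·+1^2 = +1.
(a,b)_11: α=1, u≡5; β=-2, v≡4 (mod 11); (5|11)=+1, (4|11)=+1; sign (−1)^0·+1^-2·+1^1 = +1.
(a,b)_29: α=0, u≡12; β=2, v≡21 (mod 29); (12|29)=-1, (21|29)=-1; sign (−1)^0·-1^2·-1^0 = +1.
(a,b)_37: α=1, u≡17; β=-1, v≡11 (mod 37); (17|37)=-1, (11|37)=+1; sign (−1)^0·-1^-1·+1^1 = -1.
(a,b)_13: α=1, u≡2; β=0, v≡6 (mod 13); (2|13)=-1, (6|13)=-1; sign (−1)^0·-1^0·-1^1 = -1.
(a,b)_17: α=1, u≡10; β=2, v≡14 (mod 17); (10|17)=-1, (14|17)=-1; sign (−1)^0·-1^2·-1^1 = -1.
(a,b)_∞: sgn(449735)=+, sgn(37)=+, so +1.
(a,b)_2: α=-8, β=-8; u≡7, v≡5 (mod 8); ε(u)ε(v)=1·0, αω(v)=-8·1, βω(u)=-8·0; sum ≡ 0  ⇒  +1.
(a,b)_5: α=1, u≡3; β=2, v≡2 (mod 5); (3|5)=-1, (2|5)=-1; sign (−1)^0·-1^2·-1^1 = -1.
Ram(449735, 37) = {5, 13, 17, 37}; no ℚ_5-point on the conic.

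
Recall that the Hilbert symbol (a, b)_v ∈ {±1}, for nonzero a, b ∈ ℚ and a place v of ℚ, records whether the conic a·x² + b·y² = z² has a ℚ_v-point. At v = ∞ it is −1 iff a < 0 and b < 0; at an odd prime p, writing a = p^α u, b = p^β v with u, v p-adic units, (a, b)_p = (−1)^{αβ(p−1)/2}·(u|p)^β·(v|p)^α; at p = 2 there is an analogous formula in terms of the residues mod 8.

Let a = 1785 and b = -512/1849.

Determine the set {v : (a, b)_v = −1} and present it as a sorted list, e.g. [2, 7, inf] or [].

[5, 7]

(a, b) ≡ (1785, -2) mod (ℚ^×)²; places V = {2, 3, 5, 7, 17, 43, ∞}.
(a,b)_3: α=1, u≡1; β=0, v≡1 (mod 3); (1|3)=+1, (1|3)=+1; sign (−1)^0·+1^0·+1^1 = +1.
(a,b)_∞: sgn(1785)=+, sgn(-2)=−, so +1.
(a,b)_43: α=0, u≡22; β=-2, v≡4 (mod 43); (22|43)=-1, (4|43)=+1; sign (−1)^0·-1^-2·+1^0 = +1.
(a,b)_17: α=1, u≡3; β=0, v≡9 (mod 17); (3|17)=-1, (9|17)=+1; sign (−1)^0·-1^0·+1^1 = +1.
(a,b)_5: α=1, u≡2; β=0, v≡2 (mod 5); (2|5)=-1, (2|5)=-1; sign (−1)^0·-1^0·-1^1 = -1.
(a,b)_2: α=0, β=9; u≡1, v≡7 (mod 8); ε(u)ε(v)=0·1, αω(v)=0·0, βω(u)=9·0; sum ≡ 0  ⇒  +1.
(a,b)_7: α=1, u≡3; β=0, v≡6 (mod 7); (3|7)=-1, (6|7)=-1; sign (−1)^0·-1^0·-1^1 = -1.
|Ram(1785, -2)| = 2, even; anisotropic at {5, 7}.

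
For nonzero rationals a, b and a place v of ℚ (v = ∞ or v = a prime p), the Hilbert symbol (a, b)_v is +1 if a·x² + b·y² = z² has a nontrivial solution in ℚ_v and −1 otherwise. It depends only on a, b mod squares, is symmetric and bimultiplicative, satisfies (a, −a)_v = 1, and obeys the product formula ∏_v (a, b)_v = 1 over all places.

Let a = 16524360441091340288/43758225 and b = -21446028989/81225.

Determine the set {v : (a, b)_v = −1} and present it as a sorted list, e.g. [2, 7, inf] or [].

[11, 17]

Mod squares: a ≡ 62, b ≡ -4301. Check v ∈ {∞, 2, 3, 5, 7, 11, 17, 19, 23, 29, 31}.
v=2: v_2(a)=11, v_2(b)=0; units ≡ 7, 3 (mod 8); ε·ε+αω+βω = 1·1+11·1+0·0 ≡ 0  ⇒  (a,b)_2 = +1.
v=23: a=23^2·(≡1), b=23^1·(≡22) mod 23; (1|23)=+1, (22|23)=-1; (−1)^{2·1·11}·(+1)^1·(-1)^2 = +1.
v=7: a=7^-4·(≡6), b=7^2·(≡2) mod 7; (6|7)=-1, (2|7)=+1; (−1)^{-4·2·3}·(-1)^2·(+1)^-4 = +1.
v=3: a=3^-6·(≡2), b=3^-2·(≡1) mod 3; (2|3)=-1, (1|3)=+1; (−1)^{-6·-2·1}·(-1)^-2·(+1)^-6 = +1.
v=11: a=11^6·(≡8), b=11^3·(≡4) mod 11; (8|11)=-1, (4|11)=+1; (−1)^{6·3·5}·(-1)^3·(+1)^6 = -1.
v=19: a=19^0·(≡1), b=19^-2·(≡18) mod 19; (1|19)=+1, (18|19)=-1; (−1)^{0·-2·9}·(+1)^-2·(-1)^0 = +1.
v=31: a=31^3·(≡8), b=31^0·(≡14) mod 31; (8|31)=+1, (14|31)=+1; (−1)^{3·0·15}·(+1)^0·(+1)^3 = +1.
v=17: a=17^2·(≡3), b=17^1·(≡13) mod 17; (3|17)=-1, (13|17)=+1; (−1)^{2·1·8}·(-1)^1·(+1)^2 = -1.
v=29: a=29^0·(≡7), b=29^2·(≡22) mod 29; (7|29)=+1, (22|29)=+1; (−1)^{0·2·14}·(+1)^2·(+1)^0 = +1.
v=∞: 62 > 0 and -4301 < 0  ⇒  (a,b)_∞ = +1.
v=5: a=5^-2·(≡2), b=5^-2·(≡4) mod 5; (2|5)=-1, (4|5)=+1; (−1)^{-2·-2·2}·(-1)^-2·(+1)^-2 = +1.
Ram(62, -4301) = {11, 17}; no ℚ_11-point on the conic.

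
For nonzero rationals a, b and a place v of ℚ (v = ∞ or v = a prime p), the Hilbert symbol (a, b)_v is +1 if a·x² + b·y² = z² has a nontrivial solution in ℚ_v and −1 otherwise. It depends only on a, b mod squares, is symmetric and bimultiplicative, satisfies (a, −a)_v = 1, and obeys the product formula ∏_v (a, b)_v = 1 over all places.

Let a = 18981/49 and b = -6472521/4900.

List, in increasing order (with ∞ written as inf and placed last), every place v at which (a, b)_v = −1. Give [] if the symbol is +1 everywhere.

(a, b) ≡ (2109, -719169) mod (ℚ^×)²; places V = {2, 3, 5, 7, 11, 19, 31, 37, ∞}.
(a,b)_3: α=3, u≡1; β=3, v≡1 (mod 3); (1|3)=+1, (1|3)=+1; sign (−1)^1·+1^3·+1^3 = -1.
(a,b)_37: α=1, u≡15; β=1, v≡21 (mod 37); (15|37)=-1, (21|37)=+1; sign (−1)^0·-1^1·+1^1 = -1.
(a,b)_31: α=0, u≡16; β=1, v≡28 (mod 31); (16|31)=+1, (28|31)=+1; sign (−1)^0·+1^1·+1^0 = +1.
(a,b)_7: α=-2, u≡4; β=-2, v≡4 (mod 7); (4|7)=+1, (4|7)=+1; sign (−1)^0·+1^-2·+1^-2 = +1.
(a,b)_∞: sgn(2109)=+, sgn(-719169)=−, so +1.
(a,b)_19: α=1, u≡1; β=1, v≡4 (mod 19); (1|19)=+1, (4|19)=+1; sign (−1)^1·+1^1·+1^1 = -1.
(a,b)_5: α=0, u≡4; β=-2, v≡4 (mod 5); (4|5)=+1, (4|5)=+1; sign (−1)^0·+1^-2·+1^0 = +1.
(a,b)_11: α=0, u≡10; β=1, v≡9 (mod 11); (10|11)=-1, (9|11)=+1; sign (−1)^0·-1^1·+1^0 = -1.
(a,b)_2: α=0, β=-2; u≡5, v≡7 (mod 8); ε(u)ε(v)=0·1, αω(v)=0·0, βω(u)=-2·1; sum ≡ 0  ⇒  +1.
|Ram(2109, -719169)| = 4, even; anisotropic at {3, 11, 19, 37}.

[3, 11, 19, 37]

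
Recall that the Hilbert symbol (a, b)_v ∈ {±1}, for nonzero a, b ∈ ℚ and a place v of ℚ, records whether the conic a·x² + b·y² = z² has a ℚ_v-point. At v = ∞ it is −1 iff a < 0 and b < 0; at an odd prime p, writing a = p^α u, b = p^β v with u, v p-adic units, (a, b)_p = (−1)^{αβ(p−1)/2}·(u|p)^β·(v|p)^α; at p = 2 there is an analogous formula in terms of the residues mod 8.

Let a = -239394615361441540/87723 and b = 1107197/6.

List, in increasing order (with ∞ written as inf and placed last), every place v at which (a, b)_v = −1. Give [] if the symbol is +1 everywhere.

(a, b) ≡ (-1155, 12558) mod (ℚ^×)²; places V = {2, 3, 5, 7, 11, 13, 19, 23, 37, ∞}.
(a,b)_11: α=1, u≡9; β=0, v≡6 (mod 11); (9|11)=+1, (6|11)=-1; sign (−1)^0·+1^0·-1^1 = -1.
(a,b)_∞: sgn(-1155)=−, sgn(12558)=+, so +1.
(a,b)_5: α=1, u≡4; β=0, v≡2 (mod 5); (4|5)=+1, (2|5)=-1; sign (−1)^0·+1^0·-1^1 = -1.
(a,b)_37: α=2, u≡17; β=0, v≡20 (mod 37); (17|37)=-1, (20|37)=-1; sign (−1)^0·-1^0·-1^2 = +1.
(a,b)_23: α=4, u≡13; β=3, v≡19 (mod 23); (13|23)=+1, (19|23)=-1; sign (−1)^0·+1^3·-1^4 = +1.
(a,b)_2: α=2, β=-1; u≡5, v≡7 (mod 8); ε(u)ε(v)=0·1, αω(v)=2·0, βω(u)=-1·1; sum ≡ 1  ⇒  -1.
(a,b)_7: α=5, u≡3; β=1, v≡1 (mod 7); (3|7)=-1, (1|7)=+1; sign (−1)^1·-1^1·+1^5 = +1.
(a,b)_19: α=-2, u≡16; β=0, v≡8 (mod 19); (16|19)=+1, (8|19)=-1; sign (−1)^0·+1^0·-1^-2 = +1.
(a,b)_3: α=-5, u≡2; β=-1, v≡1 (mod 3); (2|3)=-1, (1|3)=+1; sign (−1)^1·-1^-1·+1^-5 = +1.
(a,b)_13: α=2, u≡11; β=1, v≡1 (mod 13); (11|13)=-1, (1|13)=+1; sign (−1)^0·-1^1·+1^2 = -1.
|Ram(-1155, 12558)| = 4, even; anisotropic at {2, 5, 11, 13}.

[2, 5, 11, 13]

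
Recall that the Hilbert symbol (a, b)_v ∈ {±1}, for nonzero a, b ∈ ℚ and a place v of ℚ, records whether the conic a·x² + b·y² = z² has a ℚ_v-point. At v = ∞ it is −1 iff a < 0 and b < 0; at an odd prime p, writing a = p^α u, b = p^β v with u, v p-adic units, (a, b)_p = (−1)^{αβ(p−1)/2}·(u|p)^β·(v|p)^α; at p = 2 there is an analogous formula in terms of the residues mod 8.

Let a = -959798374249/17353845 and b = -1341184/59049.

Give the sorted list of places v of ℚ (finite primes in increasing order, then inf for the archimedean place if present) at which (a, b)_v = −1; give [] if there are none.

Mod squares: a ≡ -5, b ≡ -31. Check v ∈ {∞, 2, 3, 5, 11, 13, 17, 23, 31}.
v=13: a=13^4·(≡6), b=13^2·(≡11) mod 13; (6|13)=-1, (11|13)=-1; (−1)^{4·2·6}·(-1)^2·(-1)^4 = +1.
v=∞: -5 < 0 and -31 < 0  ⇒  (a,b)_∞ = -1.
v=2: v_2(a)=0, v_2(b)=8; units ≡ 3, 1 (mod 8); ε·ε+αω+βω = 1·0+0·0+8·1 ≡ 0  ⇒  (a,b)_2 = +1.
v=17: a=17^2·(≡12), b=17^0·(≡6) mod 17; (12|17)=-1, (6|17)=-1; (−1)^{2·0·8}·(-1)^0·(-1)^2 = +1.
v=3: a=3^-8·(≡1), b=3^-10·(≡2) mod 3; (1|3)=+1, (2|3)=-1; (−1)^{-8·-10·1}·(+1)^-10·(-1)^-8 = +1.
v=23: a=23^-2·(≡4), b=23^0·(≡22) mod 23; (4|23)=+1, (22|23)=-1; (−1)^{-2·0·11}·(+1)^0·(-1)^-2 = +1.
v=5: a=5^-1·(≡4), b=5^0·(≡4) mod 5; (4|5)=+1, (4|5)=+1; (−1)^{-1·0·2}·(+1)^0·(+1)^-1 = +1.
v=11: a=11^2·(≡2), b=11^0·(≡2) mod 11; (2|11)=-1, (2|11)=-1; (−1)^{2·0·5}·(-1)^0·(-1)^2 = +1.
v=31: a=31^2·(≡17), b=31^1·(≡29) mod 31; (17|31)=-1, (29|31)=-1; (−1)^{2·1·15}·(-1)^1·(-1)^2 = -1.
(-5, -31 / ℚ) ramifies at {31, ∞}: a division algebra.

[31, inf]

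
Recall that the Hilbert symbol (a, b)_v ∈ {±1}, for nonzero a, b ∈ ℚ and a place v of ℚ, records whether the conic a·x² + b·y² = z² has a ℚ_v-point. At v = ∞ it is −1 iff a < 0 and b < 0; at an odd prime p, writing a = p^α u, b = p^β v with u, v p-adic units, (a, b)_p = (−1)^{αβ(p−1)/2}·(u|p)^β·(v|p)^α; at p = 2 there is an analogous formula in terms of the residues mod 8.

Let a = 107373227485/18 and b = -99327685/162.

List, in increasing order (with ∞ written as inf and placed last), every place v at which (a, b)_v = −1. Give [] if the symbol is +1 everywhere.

[17, 23]

(a, b) ≡ (183770, -170) mod (ℚ^×)²; places V = {2, 3, 5, 17, 23, 47, ∞}.
(a,b)_3: α=-2, u≡2; β=-4, v≡1 (mod 3); (2|3)=-1, (1|3)=+1; sign (−1)^0·-1^-4·+1^-2 = +1.
(a,b)_23: α=3, u≡6; β=2, v≡7 (mod 23); (6|23)=+1, (7|23)=-1; sign (−1)^0·+1^2·-1^3 = -1.
(a,b)_2: α=-1, β=-1; u≡5, v≡3 (mod 8); ε(u)ε(v)=0·1, αω(v)=-1·1, βω(u)=-1·1; sum ≡ 0  ⇒  +1.
(a,b)_17: α=1, u≡2; β=1, v≡3 (mod 17); (2|17)=+1, (3|17)=-1; sign (−1)^0·+1^1·-1^1 = -1.
(a,b)_47: α=3, u≡3; β=2, v≡32 (mod 47); (3|47)=+1, (32|47)=+1; sign (−1)^0·+1^2·+1^3 = +1.
(a,b)_5: α=1, u≡4; β=1, v≡4 (mod 5); (4|5)=+1, (4|5)=+1; sign (−1)^0·+1^1·+1^1 = +1.
(a,b)_∞: sgn(183770)=+, sgn(-170)=−, so +1.
Ram(183770, -170) = {17, 23}; no ℚ_17-point on the conic.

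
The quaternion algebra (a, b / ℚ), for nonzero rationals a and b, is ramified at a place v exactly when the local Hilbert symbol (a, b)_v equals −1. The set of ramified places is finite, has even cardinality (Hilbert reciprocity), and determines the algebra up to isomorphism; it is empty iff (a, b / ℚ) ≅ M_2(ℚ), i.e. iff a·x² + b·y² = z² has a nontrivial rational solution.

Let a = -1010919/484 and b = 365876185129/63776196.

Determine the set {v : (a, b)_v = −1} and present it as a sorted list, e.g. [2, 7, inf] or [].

[]

(a, b) ≡ (-39, 1) mod (ℚ^×)²; places V = {2, 3, 7, 11, 13, 17, 23, ∞}.
(a,b)_2: α=-2, β=-2; u≡1, v≡1 (mod 8); ε(u)ε(v)=0·0, αω(v)=-2·0, βω(u)=-2·0; sum ≡ 0  ⇒  +1.
(a,b)_∞: sgn(-39)=−, sgn(1)=+, so +1.
(a,b)_17: α=0, u≡11; β=4, v≡13 (mod 17); (11|17)=-1, (13|17)=+1; sign (−1)^0·-1^4·+1^0 = +1.
(a,b)_23: α=2, u≡21; β=2, v≡4 (mod 23); (21|23)=-1, (4|23)=+1; sign (−1)^0·-1^2·+1^2 = +1.
(a,b)_3: α=1, u≡2; β=-2, v≡1 (mod 3); (2|3)=-1, (1|3)=+1; sign (−1)^0·-1^-2·+1^1 = +1.
(a,b)_7: α=2, u≡5; β=2, v≡2 (mod 7); (5|7)=-1, (2|7)=+1; sign (−1)^0·-1^2·+1^2 = +1.
(a,b)_11: α=-2, u≡9; β=-6, v≡5 (mod 11); (9|11)=+1, (5|11)=+1; sign (−1)^0·+1^-6·+1^-2 = +1.
(a,b)_13: α=1, u≡1; β=2, v≡10 (mod 13); (1|13)=+1, (10|13)=+1; sign (−1)^0·+1^2·+1^1 = +1.
Every local symbol is +1, so the conic -39·x² + 1·y² = z² has ℚ_v-points for all v and hence a ℚ-point; (a, b / ℚ) ≅ M_2(ℚ).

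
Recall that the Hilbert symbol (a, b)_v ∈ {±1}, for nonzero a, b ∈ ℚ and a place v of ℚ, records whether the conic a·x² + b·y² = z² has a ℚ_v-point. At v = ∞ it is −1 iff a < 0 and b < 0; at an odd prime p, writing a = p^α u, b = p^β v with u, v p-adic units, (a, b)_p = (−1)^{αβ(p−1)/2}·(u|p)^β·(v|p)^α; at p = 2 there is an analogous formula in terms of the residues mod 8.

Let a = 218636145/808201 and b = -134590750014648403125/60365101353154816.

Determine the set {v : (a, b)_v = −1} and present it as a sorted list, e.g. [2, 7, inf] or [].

[]

(a, b) ≡ (105, -5) mod (ℚ^×)²; places V = {2, 3, 5, 7, 13, 19, 23, 29, 31, 37, ∞}.
(a,b)_∞: sgn(105)=+, sgn(-5)=−, so +1.
(a,b)_5: α=1, u≡4; β=5, v≡1 (mod 5); (4|5)=+1, (1|5)=+1; sign (−1)^0·+1^5·+1^1 = +1.
(a,b)_2: α=0, β=-8; u≡1, v≡3 (mod 8); ε(u)ε(v)=0·1, αω(v)=0·1, βω(u)=-8·0; sum ≡ 0  ⇒  +1.
(a,b)_13: α=2, u≡9; β=6, v≡2 (mod 13); (9|13)=+1, (2|13)=-1; sign (−1)^0·+1^6·-1^2 = +1.
(a,b)_29: α=-2, u≡3; β=-4, v≡7 (mod 29); (3|29)=-1, (7|29)=+1; sign (−1)^0·-1^-4·+1^-2 = +1.
(a,b)_37: α=2, u≡5; β=4, v≡13 (mod 37); (5|37)=-1, (13|37)=-1; sign (−1)^0·-1^4·-1^2 = +1.
(a,b)_23: α=0, u≡2; β=2, v≡16 (mod 23); (2|23)=+1, (16|23)=+1; sign (−1)^0·+1^2·+1^0 = +1.
(a,b)_3: α=3, u≡2; β=2, v≡1 (mod 3); (2|3)=-1, (1|3)=+1; sign (−1)^0·-1^2·+1^3 = +1.
(a,b)_31: α=-2, u≡30; β=-4, v≡13 (mod 31); (30|31)=-1, (13|31)=-1; sign (−1)^0·-1^-4·-1^-2 = +1.
(a,b)_7: α=1, u≡4; β=0, v≡1 (mod 7); (4|7)=+1, (1|7)=+1; sign (−1)^0·+1^0·+1^1 = +1.
(a,b)_19: α=0, u≡14; β=-2, v≡3 (mod 19); (14|19)=-1, (3|19)=-1; sign (−1)^0·-1^-2·-1^0 = +1.
Ram(a, b) = ∅: the form 105·x² + -5·y² − z² is isotropic over every ℚ_v, so by Hasse–Minkowski it is isotropic over ℚ.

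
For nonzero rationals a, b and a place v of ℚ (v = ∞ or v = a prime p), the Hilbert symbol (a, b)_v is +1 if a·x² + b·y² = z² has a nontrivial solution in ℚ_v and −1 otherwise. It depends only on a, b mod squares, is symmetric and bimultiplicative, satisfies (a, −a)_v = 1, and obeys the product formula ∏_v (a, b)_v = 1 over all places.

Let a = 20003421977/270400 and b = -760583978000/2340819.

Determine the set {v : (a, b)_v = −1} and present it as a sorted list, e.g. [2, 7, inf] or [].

[5, 7]

(a, b) ≡ (572033, -124355) mod (ℚ^×)²; places V = {2, 3, 5, 7, 11, 13, 17, 19, 23, ∞}.
(a,b)_19: α=1, u≡9; β=-1, v≡3 (mod 19); (9|19)=+1, (3|19)=-1; sign (−1)^1·+1^-1·-1^1 = +1.
(a,b)_11: α=3, u≡2; β=3, v≡4 (mod 11); (2|11)=-1, (4|11)=+1; sign (−1)^1·-1^3·+1^3 = +1.
(a,b)_3: α=0, u≡2; β=-6, v≡1 (mod 3); (2|3)=-1, (1|3)=+1; sign (−1)^0·-1^-6·+1^0 = +1.
(a,b)_∞: sgn(572033)=+, sgn(-124355)=−, so +1.
(a,b)_2: α=-6, β=4; u≡1, v≡5 (mod 8); ε(u)ε(v)=0·0, αω(v)=-6·1, βω(u)=4·0; sum ≡ 0  ⇒  +1.
(a,b)_5: α=-2, u≡2; β=3, v≡4 (mod 5); (2|5)=-1, (4|5)=+1; sign (−1)^0·-1^3·+1^-2 = -1.
(a,b)_23: α=1, u≡6; β=0, v≡18 (mod 23); (6|23)=+1, (18|23)=+1; sign (−1)^0·+1^0·+1^1 = +1.
(a,b)_7: α=1, u≡1; β=5, v≡4 (mod 7); (1|7)=+1, (4|7)=+1; sign (−1)^1·+1^5·+1^1 = -1.
(a,b)_17: α=3, u≡11; β=1, v≡6 (mod 17); (11|17)=-1, (6|17)=-1; sign (−1)^0·-1^1·-1^3 = +1.
(a,b)_13: α=-2, u≡6; β=-2, v≡4 (mod 13); (6|13)=-1, (4|13)=+1; sign (−1)^0·-1^-2·+1^-2 = +1.
|Ram(572033, -124355)| = 2, even; anisotropic at {5, 7}.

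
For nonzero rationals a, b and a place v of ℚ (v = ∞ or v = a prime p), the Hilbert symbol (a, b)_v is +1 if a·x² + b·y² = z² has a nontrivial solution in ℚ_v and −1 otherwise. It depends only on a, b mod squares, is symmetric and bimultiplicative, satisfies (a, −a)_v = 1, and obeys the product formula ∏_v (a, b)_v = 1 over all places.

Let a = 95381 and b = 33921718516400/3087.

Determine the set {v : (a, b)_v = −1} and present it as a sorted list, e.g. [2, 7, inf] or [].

(a, b) ≡ (95381, 1334333) mod (ℚ^×)²; places V = {2, 3, 5, 7, 11, 13, 23, 29, 31, 43, ∞}.
(a,b)_43: α=0, u≡7; β=1, v≡32 (mod 43); (7|43)=-1, (32|43)=-1; sign (−1)^0·-1^1·-1^0 = -1.
(a,b)_13: α=1, u≡5; β=1, v≡8 (mod 13); (5|13)=-1, (8|13)=-1; sign (−1)^0·-1^1·-1^1 = +1.
(a,b)_7: α=0, u≡6; β=-3, v≡4 (mod 7); (6|7)=-1, (4|7)=+1; sign (−1)^0·-1^-3·+1^0 = -1.
(a,b)_31: α=0, u≡25; β=1, v≡6 (mod 31); (25|31)=+1, (6|31)=-1; sign (−1)^0·+1^1·-1^0 = +1.
(a,b)_5: α=0, u≡1; β=2, v≡3 (mod 5); (1|5)=+1, (3|5)=-1; sign (−1)^0·+1^2·-1^0 = +1.
(a,b)_3: α=0, u≡2; β=-2, v≡2 (mod 3); (2|3)=-1, (2|3)=-1; sign (−1)^0·-1^-2·-1^0 = +1.
(a,b)_11: α=1, u≡3; β=1, v≡2 (mod 11); (3|11)=+1, (2|11)=-1; sign (−1)^1·+1^1·-1^1 = +1.
(a,b)_2: α=0, β=4; u≡5, v≡5 (mod 8); ε(u)ε(v)=0·0, αω(v)=0·1, βω(u)=4·1; sum ≡ 0  ⇒  +1.
(a,b)_23: α=1, u≡7; β=2, v≡21 (mod 23); (7|23)=-1, (21|23)=-1; sign (−1)^0·-1^2·-1^1 = -1.
(a,b)_∞: sgn(95381)=+, sgn(1334333)=+, so +1.
(a,b)_29: α=1, u≡12; β=2, v≡27 (mod 29); (12|29)=-1, (27|29)=-1; sign (−1)^0·-1^2·-1^1 = -1.
Ram(95381, 1334333) = {7, 23, 29, 43}; no ℚ_7-point on the conic.

[7, 23, 29, 43]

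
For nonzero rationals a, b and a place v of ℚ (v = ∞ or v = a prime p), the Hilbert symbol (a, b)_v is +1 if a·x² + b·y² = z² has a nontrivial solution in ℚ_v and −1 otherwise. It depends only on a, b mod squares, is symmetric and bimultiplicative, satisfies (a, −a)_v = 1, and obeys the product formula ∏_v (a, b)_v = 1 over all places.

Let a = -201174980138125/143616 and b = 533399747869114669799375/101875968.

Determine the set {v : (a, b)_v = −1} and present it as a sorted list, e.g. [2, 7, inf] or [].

[2, 11, 19, 29]

Mod squares: a ≡ -2619309, b ≡ 9367. Check v ∈ {∞, 2, 3, 5, 7, 11, 17, 19, 23, 29}.
v=∞: -2619309 < 0 and 9367 > 0  ⇒  (a,b)_∞ = +1.
v=5: a=5^4·(≡4), b=5^4·(≡3) mod 5; (4|5)=+1, (3|5)=-1; (−1)^{4·4·2}·(+1)^4·(-1)^4 = +1.
v=2: v_2(a)=-8, v_2(b)=-8; units ≡ 3, 7 (mod 8); ε·ε+αω+βω = 1·1+-8·0+-8·1 ≡ 1  ⇒  (a,b)_2 = -1.
v=17: a=17^-1·(≡3), b=17^-3·(≡12) mod 17; (3|17)=-1, (12|17)=-1; (−1)^{-1·-3·8}·(-1)^-3·(-1)^-1 = +1.
v=7: a=7^1·(≡6), b=7^6·(≡4) mod 7; (6|7)=-1, (4|7)=+1; (−1)^{1·6·3}·(-1)^6·(+1)^1 = +1.
v=23: a=23^3·(≡12), b=23^4·(≡16) mod 23; (12|23)=+1, (16|23)=+1; (−1)^{3·4·11}·(+1)^4·(+1)^3 = +1.
v=19: a=19^4·(≡13), b=19^7·(≡10) mod 19; (13|19)=-1, (10|19)=-1; (−1)^{4·7·9}·(-1)^7·(-1)^4 = -1.
v=3: a=3^-1·(≡2), b=3^-4·(≡1) mod 3; (2|3)=-1, (1|3)=+1; (−1)^{-1·-4·1}·(-1)^-4·(+1)^-1 = +1.
v=29: a=29^1·(≡18), b=29^1·(≡25) mod 29; (18|29)=-1, (25|29)=+1; (−1)^{1·1·14}·(-1)^1·(+1)^1 = -1.
v=11: a=11^-1·(≡4), b=11^0·(≡6) mod 11; (4|11)=+1, (6|11)=-1; (−1)^{-1·0·5}·(+1)^0·(-1)^-1 = -1.
|Ram(-2619309, 9367)| = 4, even; anisotropic at {2, 11, 19, 29}.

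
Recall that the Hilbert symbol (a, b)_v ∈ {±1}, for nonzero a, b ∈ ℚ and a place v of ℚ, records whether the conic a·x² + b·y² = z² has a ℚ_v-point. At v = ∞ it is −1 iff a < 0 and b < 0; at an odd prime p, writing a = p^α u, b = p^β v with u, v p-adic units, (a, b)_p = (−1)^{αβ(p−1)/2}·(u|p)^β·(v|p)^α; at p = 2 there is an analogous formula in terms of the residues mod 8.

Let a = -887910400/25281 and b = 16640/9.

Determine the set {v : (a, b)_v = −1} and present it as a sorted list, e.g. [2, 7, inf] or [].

[13, 23]

(a, b) ≡ (-8671, 65) mod (ℚ^×)²; places V = {2, 3, 5, 13, 23, 29, 53, ∞}.
(a,b)_53: α=-2, u≡27; β=0, v≡41 (mod 53); (27|53)=-1, (41|53)=-1; sign (−1)^0·-1^0·-1^-2 = +1.
(a,b)_2: α=12, β=8; u≡1, v≡1 (mod 8); ε(u)ε(v)=0·0, αω(v)=12·0, βω(u)=8·0; sum ≡ 0  ⇒  +1.
(a,b)_5: α=2, u≡4; β=1, v≡2 (mod 5); (4|5)=+1, (2|5)=-1; sign (−1)^0·+1^1·-1^2 = +1.
(a,b)_∞: sgn(-8671)=−, sgn(65)=+, so +1.
(a,b)_23: α=1, u≡14; β=0, v≡14 (mod 23); (14|23)=-1, (14|23)=-1; sign (−1)^0·-1^0·-1^1 = -1.
(a,b)_29: α=1, u≡22; β=0, v≡9 (mod 29); (22|29)=+1, (9|29)=+1; sign (−1)^0·+1^0·+1^1 = +1.
(a,b)_13: α=1, u≡12; β=1, v≡5 (mod 13); (12|13)=+1, (5|13)=-1; sign (−1)^0·+1^1·-1^1 = -1.
(a,b)_3: α=-2, u≡2; β=-2, v≡2 (mod 3); (2|3)=-1, (2|3)=-1; sign (−1)^0·-1^-2·-1^-2 = +1.
(-8671, 65 / ℚ) ramifies at {13, 23}: a division algebra.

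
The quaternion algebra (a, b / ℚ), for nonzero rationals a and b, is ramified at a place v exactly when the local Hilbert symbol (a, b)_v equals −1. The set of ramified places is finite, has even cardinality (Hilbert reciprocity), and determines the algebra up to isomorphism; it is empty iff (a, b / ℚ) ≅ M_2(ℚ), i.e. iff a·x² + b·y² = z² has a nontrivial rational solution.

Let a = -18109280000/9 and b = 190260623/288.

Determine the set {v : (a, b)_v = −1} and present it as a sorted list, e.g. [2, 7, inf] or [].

(a, b) ≡ (-113183, 226366) mod (ℚ^×)²; places V = {2, 3, 5, 7, 19, 23, 37, 41, ∞}.
(a,b)_19: α=1, u≡1; β=1, v≡11 (mod 19); (1|19)=+1, (11|19)=+1; sign (−1)^1·+1^1·+1^1 = -1.
(a,b)_5: α=4, u≡3; β=0, v≡1 (mod 5); (3|5)=-1, (1|5)=+1; sign (−1)^0·-1^0·+1^4 = +1.
(a,b)_∞: sgn(-113183)=−, sgn(226366)=+, so +1.
(a,b)_41: α=0, u≡36; β=2, v≡23 (mod 41); (36|41)=+1, (23|41)=+1; sign (−1)^0·+1^2·+1^0 = +1.
(a,b)_7: α=1, u≡4; β=1, v≡6 (mod 7); (4|7)=+1, (6|7)=-1; sign (−1)^1·+1^1·-1^1 = +1.
(a,b)_37: α=1, u≡16; β=1, v≡24 (mod 37); (16|37)=+1, (24|37)=-1; sign (−1)^0·+1^1·-1^1 = -1.
(a,b)_2: α=8, β=-5; u≡1, v≡7 (mod 8); ε(u)ε(v)=0·1, αω(v)=8·0, βω(u)=-5·0; sum ≡ 0  ⇒  +1.
(a,b)_23: α=1, u≡9; β=1, v≡19 (mod 23); (9|23)=+1, (19|23)=-1; sign (−1)^1·+1^1·-1^1 = +1.
(a,b)_3: α=-2, u≡1; β=-2, v≡1 (mod 3); (1|3)=+1, (1|3)=+1; sign (−1)^0·+1^-2·+1^-2 = +1.
Ram(-113183, 226366) = {19, 37}; no ℚ_19-point on the conic.

[19, 37]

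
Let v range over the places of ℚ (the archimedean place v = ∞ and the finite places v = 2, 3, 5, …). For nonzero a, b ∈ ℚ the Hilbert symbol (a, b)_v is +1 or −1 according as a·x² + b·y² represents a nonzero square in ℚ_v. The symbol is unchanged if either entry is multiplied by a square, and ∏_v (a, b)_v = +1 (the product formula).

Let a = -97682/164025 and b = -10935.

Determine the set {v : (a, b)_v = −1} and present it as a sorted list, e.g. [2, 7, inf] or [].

[5, inf]

Mod squares: a ≡ -2, b ≡ -15. Check v ∈ {∞, 2, 3, 5, 13, 17}.
v=17: a=17^2·(≡4), b=17^0·(≡13) mod 17; (4|17)=+1, (13|17)=+1; (−1)^{2·0·8}·(+1)^0·(+1)^2 = +1.
v=3: a=3^-8·(≡1), b=3^7·(≡1) mod 3; (1|3)=+1, (1|3)=+1; (−1)^{-8·7·1}·(+1)^7·(+1)^-8 = +1.
v=13: a=13^2·(≡5), b=13^0·(≡11) mod 13; (5|13)=-1, (11|13)=-1; (−1)^{2·0·6}·(-1)^0·(-1)^2 = +1.
v=∞: -2 < 0 and -15 < 0  ⇒  (a,b)_∞ = -1.
v=2: v_2(a)=1, v_2(b)=0; units ≡ 7, 1 (mod 8); ε·ε+αω+βω = 1·0+1·0+0·0 ≡ 0  ⇒  (a,b)_2 = +1.
v=5: a=5^-2·(≡3), b=5^1·(≡3) mod 5; (3|5)=-1, (3|5)=-1; (−1)^{-2·1·2}·(-1)^1·(-1)^-2 = -1.
(-2, -15 / ℚ) ramifies at {5, ∞}: a division algebra.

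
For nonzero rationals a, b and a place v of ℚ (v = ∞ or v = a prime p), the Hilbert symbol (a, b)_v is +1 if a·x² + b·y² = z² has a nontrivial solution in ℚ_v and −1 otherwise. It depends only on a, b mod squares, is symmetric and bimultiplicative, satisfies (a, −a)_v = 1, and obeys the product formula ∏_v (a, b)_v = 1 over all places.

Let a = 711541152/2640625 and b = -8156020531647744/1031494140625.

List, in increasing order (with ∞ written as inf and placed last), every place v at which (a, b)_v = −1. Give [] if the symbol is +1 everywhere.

Mod squares: a ≡ 42, b ≡ -21. Check v ∈ {∞, 2, 3, 5, 7, 13, 19}.
v=19: a=19^0·(≡5), b=19^2·(≡1) mod 19; (5|19)=+1, (1|19)=+1; (−1)^{0·2·9}·(+1)^2·(+1)^0 = +1.
v=7: a=7^7·(≡3), b=7^9·(≡2) mod 7; (3|7)=-1, (2|7)=+1; (−1)^{7·9·3}·(-1)^9·(+1)^7 = +1.
v=2: v_2(a)=5, v_2(b)=8; units ≡ 5, 3 (mod 8); ε·ε+αω+βω = 0·1+5·1+8·1 ≡ 1  ⇒  (a,b)_2 = -1.
v=∞: 42 > 0 and -21 < 0  ⇒  (a,b)_∞ = +1.
v=13: a=13^-2·(≡3), b=13^-2·(≡2) mod 13; (3|13)=+1, (2|13)=-1; (−1)^{-2·-2·6}·(+1)^-2·(-1)^-2 = +1.
v=5: a=5^-6·(≡3), b=5^-14·(≡4) mod 5; (3|5)=-1, (4|5)=+1; (−1)^{-6·-14·2}·(-1)^-14·(+1)^-6 = +1.
v=3: a=3^3·(≡2), b=3^7·(≡2) mod 3; (2|3)=-1, (2|3)=-1; (−1)^{3·7·1}·(-1)^7·(-1)^3 = -1.
|Ram(42, -21)| = 2, even; anisotropic at {2, 3}.

[2, 3]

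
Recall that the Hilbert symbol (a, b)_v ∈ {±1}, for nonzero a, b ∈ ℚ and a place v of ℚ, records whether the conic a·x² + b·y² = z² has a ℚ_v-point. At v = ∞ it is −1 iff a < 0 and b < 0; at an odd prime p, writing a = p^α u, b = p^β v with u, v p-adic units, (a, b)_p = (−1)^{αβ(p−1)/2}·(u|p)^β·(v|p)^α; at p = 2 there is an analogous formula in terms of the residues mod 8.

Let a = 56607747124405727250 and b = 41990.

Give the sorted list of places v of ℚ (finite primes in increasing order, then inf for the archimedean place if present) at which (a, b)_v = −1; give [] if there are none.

Mod squares: a ≡ 2210, b ≡ 41990. Check v ∈ {∞, 2, 3, 5, 7, 11, 13, 17, 19}.
v=19: a=19^2·(≡9), b=19^1·(≡6) mod 19; (9|19)=+1, (6|19)=+1; (−1)^{2·1·9}·(+1)^1·(+1)^2 = +1.
v=11: a=11^4·(≡10), b=11^0·(≡3) mod 11; (10|11)=-1, (3|11)=+1; (−1)^{4·0·5}·(-1)^0·(+1)^4 = +1.
v=5: a=5^3·(≡3), b=5^1·(≡3) mod 5; (3|5)=-1, (3|5)=-1; (−1)^{3·1·2}·(-1)^1·(-1)^3 = +1.
v=17: a=17^3·(≡7), b=17^1·(≡5) mod 17; (7|17)=-1, (5|17)=-1; (−1)^{3·1·8}·(-1)^1·(-1)^3 = +1.
v=2: v_2(a)=1, v_2(b)=1; units ≡ 1, 3 (mod 8); ε·ε+αω+βω = 0·1+1·1+1·0 ≡ 1  ⇒  (a,b)_2 = -1.
v=∞: 2210 > 0 and 41990 > 0  ⇒  (a,b)_∞ = +1.
v=7: a=7^2·(≡5), b=7^0·(≡4) mod 7; (5|7)=-1, (4|7)=+1; (−1)^{2·0·3}·(-1)^0·(+1)^2 = +1.
v=13: a=13^3·(≡4), b=13^1·(≡6) mod 13; (4|13)=+1, (6|13)=-1; (−1)^{3·1·6}·(+1)^1·(-1)^3 = -1.
v=3: a=3^4·(≡2), b=3^0·(≡2) mod 3; (2|3)=-1, (2|3)=-1; (−1)^{4·0·1}·(-1)^0·(-1)^4 = +1.
Ram(2210, 41990) = {2, 13}; no ℚ_2-point on the conic.

[2, 13]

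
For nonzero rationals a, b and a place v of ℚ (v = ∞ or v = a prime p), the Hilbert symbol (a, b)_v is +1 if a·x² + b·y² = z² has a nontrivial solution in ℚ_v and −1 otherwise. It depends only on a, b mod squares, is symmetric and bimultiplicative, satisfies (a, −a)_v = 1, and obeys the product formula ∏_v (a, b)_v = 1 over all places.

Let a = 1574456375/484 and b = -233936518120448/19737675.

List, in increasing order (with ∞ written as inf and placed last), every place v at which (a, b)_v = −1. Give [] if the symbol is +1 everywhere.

[3, 37]

(a, b) ≡ (174455, -115971) mod (ℚ^×)²; places V = {2, 3, 5, 11, 13, 17, 19, 23, 29, 31, 37, 41, 43, ∞}.
(a,b)_19: α=2, u≡17; β=-2, v≡5 (mod 19); (17|19)=+1, (5|19)=+1; sign (−1)^0·+1^-2·+1^2 = +1.
(a,b)_3: α=0, u≡2; β=-7, v≡1 (mod 3); (2|3)=-1, (1|3)=+1; sign (−1)^0·-1^-7·+1^0 = -1.
(a,b)_∞: sgn(174455)=+, sgn(-115971)=−, so +1.
(a,b)_13: α=0, u≡8; β=2, v≡6 (mod 13); (8|13)=-1, (6|13)=-1; sign (−1)^0·-1^2·-1^0 = +1.
(a,b)_43: α=0, u≡6; β=1, v≡32 (mod 43); (6|43)=+1, (32|43)=-1; sign (−1)^0·+1^1·-1^0 = +1.
(a,b)_31: α=0, u≡25; β=1, v≡25 (mod 31); (25|31)=+1, (25|31)=+1; sign (−1)^0·+1^1·+1^0 = +1.
(a,b)_41: α=1, u≡21; β=0, v≡31 (mod 41); (21|41)=+1, (31|41)=+1; sign (−1)^0·+1^0·+1^1 = +1.
(a,b)_37: α=1, u≡21; β=0, v≡6 (mod 37); (21|37)=+1, (6|37)=-1; sign (−1)^0·+1^0·-1^1 = -1.
(a,b)_17: α=0, u≡4; β=2, v≡5 (mod 17); (4|17)=+1, (5|17)=-1; sign (−1)^0·+1^2·-1^0 = +1.
(a,b)_29: α=0, u≡6; β=1, v≡14 (mod 29); (6|29)=+1, (14|29)=-1; sign (−1)^0·+1^1·-1^0 = +1.
(a,b)_2: α=-2, β=10; u≡7, v≡5 (mod 8); ε(u)ε(v)=1·0, αω(v)=-2·1, βω(u)=10·0; sum ≡ 0  ⇒  +1.
(a,b)_23: α=1, u≡1; β=0, v≡12 (mod 23); (1|23)=+1, (12|23)=+1; sign (−1)^0·+1^0·+1^1 = +1.
(a,b)_11: α=-2, u≡2; β=2, v≡8 (mod 11); (2|11)=-1, (8|11)=-1; sign (−1)^0·-1^2·-1^-2 = +1.
(a,b)_5: α=3, u≡4; β=-2, v≡1 (mod 5); (4|5)=+1, (1|5)=+1; sign (−1)^0·+1^-2·+1^3 = +1.
|Ram(174455, -115971)| = 2, even; anisotropic at {3, 37}.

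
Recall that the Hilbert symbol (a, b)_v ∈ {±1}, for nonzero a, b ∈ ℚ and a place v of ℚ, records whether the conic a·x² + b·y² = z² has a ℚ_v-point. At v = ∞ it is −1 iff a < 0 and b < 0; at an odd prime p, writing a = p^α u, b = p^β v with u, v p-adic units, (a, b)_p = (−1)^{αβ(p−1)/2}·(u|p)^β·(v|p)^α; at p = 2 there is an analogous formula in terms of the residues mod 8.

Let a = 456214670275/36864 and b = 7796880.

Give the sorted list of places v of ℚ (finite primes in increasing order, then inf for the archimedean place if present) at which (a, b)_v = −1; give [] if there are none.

(a, b) ≡ (91, 1105) mod (ℚ^×)²; places V = {2, 3, 5, 7, 13, 17, ∞}.
(a,b)_17: α=4, u≡7; β=1, v≡14 (mod 17); (7|17)=-1, (14|17)=-1; sign (−1)^0·-1^1·-1^4 = -1.
(a,b)_13: α=1, u≡2; β=1, v≡5 (mod 13); (2|13)=-1, (5|13)=-1; sign (−1)^0·-1^1·-1^1 = +1.
(a,b)_∞: sgn(91)=+, sgn(1105)=+, so +1.
(a,b)_7: α=5, u≡6; β=2, v≡3 (mod 7); (6|7)=-1, (3|7)=-1; sign (−1)^0·-1^2·-1^5 = -1.
(a,b)_5: α=2, u≡4; β=1, v≡1 (mod 5); (4|5)=+1, (1|5)=+1; sign (−1)^0·+1^1·+1^2 = +1.
(a,b)_2: α=-12, β=4; u≡3, v≡1 (mod 8); ε(u)ε(v)=1·0, αω(v)=-12·0, βω(u)=4·1; sum ≡ 0  ⇒  +1.
(a,b)_3: α=-2, u≡1; β=2, v≡1 (mod 3); (1|3)=+1, (1|3)=+1; sign (−1)^0·+1^2·+1^-2 = +1.
|Ram(91, 1105)| = 2, even; anisotropic at {7, 17}.

[7, 17]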